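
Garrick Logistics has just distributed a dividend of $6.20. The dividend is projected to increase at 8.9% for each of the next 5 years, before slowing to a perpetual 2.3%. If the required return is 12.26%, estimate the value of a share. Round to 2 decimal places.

Two-stage DDM. Project D₁…D_5 at 0.089, terminal growth 0.023, discount at r = 0.1226.
D_1 = 6.7518
D_2 = 7.3527
D_3 = 8.0071
D_4 = 8.7197
D_5 = 9.4958
Terminal value at t=5: TV = D_6/(r−g) = 9.7142/(0.1226−0.023) = 97.5321
P₀ = 6.7518/(1+0.1226)^1 + 7.3527/(1+0.1226)^2 + 8.0071/(1+0.1226)^3 + 8.7197/(1+0.1226)^4 + 9.4958/(1+0.1226)^5 + 97.5321/(1+0.1226)^5 = 83.0295

$83.03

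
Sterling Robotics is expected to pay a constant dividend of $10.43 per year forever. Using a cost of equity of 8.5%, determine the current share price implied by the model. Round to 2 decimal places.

Zero-growth DDM (perpetuity): P₀ = D/r = 10.43 / 0.085 = 122.7059

$122.71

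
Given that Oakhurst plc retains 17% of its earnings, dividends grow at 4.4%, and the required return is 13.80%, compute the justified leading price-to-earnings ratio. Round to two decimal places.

8.83

Payout ratio b = 1 − 0.17 = 0.83.
Justified leading P/E = b/(r−g) = 0.83/(0.138−0.044) = 8.8298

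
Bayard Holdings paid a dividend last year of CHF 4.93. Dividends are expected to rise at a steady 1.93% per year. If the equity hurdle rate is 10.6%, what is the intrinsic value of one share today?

Gordon growth model: P₀ = D₁/(r − g). D₁ = 4.93 × (1 + 0.0193) = 5.0251.
P₀ = 5.0251 / (0.106 − 0.0193) = 5.0251 / 0.0867 = 57.9602

CHF 57.96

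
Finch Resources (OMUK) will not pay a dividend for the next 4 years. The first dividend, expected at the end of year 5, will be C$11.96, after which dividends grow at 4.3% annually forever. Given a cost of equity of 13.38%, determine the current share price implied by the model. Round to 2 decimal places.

Deferred-dividend DDM. At t=4 the remaining stream is a growing perpetuity with first payment D_5 = 11.96.
V_4 = D_5/(r−g) = 11.96/(0.1338−0.043) = 131.7181
P₀ = V_4/(1+r)^4 = 131.7181/(1+0.1338)^4 = 79.7076

C$79.71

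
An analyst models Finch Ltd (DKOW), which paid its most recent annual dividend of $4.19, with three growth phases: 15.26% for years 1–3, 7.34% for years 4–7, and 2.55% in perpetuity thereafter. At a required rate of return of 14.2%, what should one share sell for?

Three-stage DDM. Project D₁…D_7; terminal Gordon value at t=7 with g = 0.0255; discount at r = 0.142.
D_1 = 4.8294
D_2 = 5.5664
D_3 = 6.4158
D_4 = 6.8867
D_5 = 7.3922
D_6 = 7.9348
D_7 = 8.5172
TV_7 = 8.7344/(0.142−0.0255) = 74.9732
P₀ = Σ Dₜ/(1+r)ᵗ + TV_7/(1+r)^7 = 57.1957

$57.20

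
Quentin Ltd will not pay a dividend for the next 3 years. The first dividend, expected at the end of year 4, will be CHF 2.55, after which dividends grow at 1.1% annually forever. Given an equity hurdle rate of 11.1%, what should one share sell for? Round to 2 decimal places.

CHF 18.60

Deferred-dividend DDM. At t=3 the remaining stream is a growing perpetuity with first payment D_4 = 2.55.
V_3 = D_4/(r−g) = 2.55/(0.111−0.011) = 25.5000
P₀ = V_3/(1+r)^3 = 25.5000/(1+0.111)^3 = 18.5951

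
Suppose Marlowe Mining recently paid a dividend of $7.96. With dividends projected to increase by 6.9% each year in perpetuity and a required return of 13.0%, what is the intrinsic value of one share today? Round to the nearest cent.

Gordon growth model: P₀ = D₁/(r − g). D₁ = 7.96 × (1 + 0.069) = 8.5092.
P₀ = 8.5092 / (0.13 − 0.069) = 8.5092 / 0.061 = 139.4957

$139.50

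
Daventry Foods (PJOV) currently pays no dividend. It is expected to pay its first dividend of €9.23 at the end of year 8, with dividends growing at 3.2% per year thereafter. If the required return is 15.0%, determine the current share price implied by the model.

Deferred-dividend DDM. At t=7 the remaining stream is a growing perpetuity with first payment D_8 = 9.23.
V_7 = D_8/(r−g) = 9.23/(0.15−0.032) = 78.2203
P₀ = V_7/(1+r)^7 = 78.2203/(1+0.15)^7 = 29.4059

€29.41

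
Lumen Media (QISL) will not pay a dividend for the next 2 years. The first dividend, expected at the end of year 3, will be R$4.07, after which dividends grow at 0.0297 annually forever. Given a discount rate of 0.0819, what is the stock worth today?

R$66.61

Deferred-dividend DDM. At t=2 the remaining stream is a growing perpetuity with first payment D_3 = 4.07.
V_2 = D_3/(r−g) = 4.07/(0.0819−0.0297) = 77.9693
P₀ = V_2/(1+r)^2 = 77.9693/(1+0.0819)^2 = 66.6116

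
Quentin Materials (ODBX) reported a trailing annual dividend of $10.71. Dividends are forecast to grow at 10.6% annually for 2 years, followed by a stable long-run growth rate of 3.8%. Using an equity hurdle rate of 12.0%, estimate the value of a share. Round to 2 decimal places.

Two-stage DDM. Project D₁…D_2 at 0.106, terminal growth 0.038, discount at r = 0.12.
D_1 = 11.8453
D_2 = 13.1009
Terminal value at t=2: TV = D_3/(r−g) = 13.5987/(0.12−0.038) = 165.8377
P₀ = 11.8453/(1+0.12)^1 + 13.1009/(1+0.12)^2 + 165.8377/(1+0.12)^2 = 153.2248

$153.22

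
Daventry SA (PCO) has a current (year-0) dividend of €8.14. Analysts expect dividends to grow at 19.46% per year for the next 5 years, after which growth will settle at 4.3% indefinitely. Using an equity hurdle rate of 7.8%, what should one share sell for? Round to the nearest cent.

Two-stage DDM. Project D₁…D_5 at 0.1946, terminal growth 0.043, discount at r = 0.078.
D_1 = 9.7240
D_2 = 11.6163
D_3 = 13.8769
D_4 = 16.5773
D_5 = 19.8033
Terminal value at t=5: TV = D_6/(r−g) = 20.6548/(0.078−0.043) = 590.1375
P₀ = 9.7240/(1+0.078)^1 + 11.6163/(1+0.078)^2 + 13.8769/(1+0.078)^3 + 16.5773/(1+0.078)^4 + 19.8033/(1+0.078)^5 + 590.1375/(1+0.078)^5 = 461.3500

€461.35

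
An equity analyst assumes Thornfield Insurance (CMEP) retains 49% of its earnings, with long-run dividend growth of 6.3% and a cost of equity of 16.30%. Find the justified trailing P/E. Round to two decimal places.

Payout ratio b = 1 − 0.49 = 0.51.
Justified trailing P/E = b(1+g)/(r−g) = 0.51×(1+0.063)/(0.163−0.063) = 5.4213

5.42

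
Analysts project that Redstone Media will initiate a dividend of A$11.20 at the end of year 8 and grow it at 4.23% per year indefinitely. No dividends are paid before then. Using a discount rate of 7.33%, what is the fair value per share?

Deferred-dividend DDM. At t=7 the remaining stream is a growing perpetuity with first payment D_8 = 11.20.
V_7 = D_8/(r−g) = 11.20/(0.0733−0.0423) = 361.2903
P₀ = V_7/(1+r)^7 = 361.2903/(1+0.0733)^7 = 220.1955

A$220.20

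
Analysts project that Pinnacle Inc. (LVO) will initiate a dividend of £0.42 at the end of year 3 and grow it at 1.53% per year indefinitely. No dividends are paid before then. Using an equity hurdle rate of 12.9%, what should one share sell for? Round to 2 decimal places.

£2.90

Deferred-dividend DDM. At t=2 the remaining stream is a growing perpetuity with first payment D_3 = 0.42.
V_2 = D_3/(r−g) = 0.42/(0.129−0.0153) = 3.6939
P₀ = V_2/(1+r)^2 = 3.6939/(1+0.129)^2 = 2.8980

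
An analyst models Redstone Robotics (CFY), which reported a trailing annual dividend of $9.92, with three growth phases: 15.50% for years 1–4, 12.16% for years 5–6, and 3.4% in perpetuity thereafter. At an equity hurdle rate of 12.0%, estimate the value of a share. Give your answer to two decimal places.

$200.64

Three-stage DDM. Project D₁…D_6; terminal Gordon value at t=6 with g = 0.034; discount at r = 0.12.
D_1 = 11.4576
D_2 = 13.2335
D_3 = 15.2847
D_4 = 17.6539
D_5 = 19.8006
D_6 = 22.2083
TV_6 = 22.9634/(0.12−0.034) = 267.0163
P₀ = Σ Dₜ/(1+r)ᵗ + TV_6/(1+r)^6 = 200.6439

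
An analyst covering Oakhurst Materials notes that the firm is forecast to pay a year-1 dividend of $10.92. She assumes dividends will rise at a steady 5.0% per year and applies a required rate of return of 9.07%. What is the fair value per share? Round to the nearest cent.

Gordon growth model: P₀ = D₁/(r − g), with D₁ = 10.92 given directly.
P₀ = 10.9200 / (0.0907 − 0.05) = 10.9200 / 0.0407 = 268.3047

$268.30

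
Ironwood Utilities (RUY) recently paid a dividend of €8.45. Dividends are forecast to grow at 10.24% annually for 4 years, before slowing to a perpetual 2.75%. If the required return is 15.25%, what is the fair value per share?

Two-stage DDM. Project D₁…D_4 at 0.1024, terminal growth 0.0275, discount at r = 0.1525.
D_1 = 9.3153
D_2 = 10.2692
D_3 = 11.3207
D_4 = 12.4800
Terminal value at t=4: TV = D_5/(r−g) = 12.8232/(0.1525−0.0275) = 102.5854
P₀ = 9.3153/(1+0.1525)^1 + 10.2692/(1+0.1525)^2 + 11.3207/(1+0.1525)^3 + 12.4800/(1+0.1525)^4 + 102.5854/(1+0.1525)^4 = 88.4292

€88.43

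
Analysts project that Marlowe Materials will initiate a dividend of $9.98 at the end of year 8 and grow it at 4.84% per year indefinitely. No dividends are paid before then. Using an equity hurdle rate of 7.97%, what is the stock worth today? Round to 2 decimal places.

Deferred-dividend DDM. At t=7 the remaining stream is a growing perpetuity with first payment D_8 = 9.98.
V_7 = D_8/(r−g) = 9.98/(0.0797−0.0484) = 318.8498
P₀ = V_7/(1+r)^7 = 318.8498/(1+0.0797)^7 = 186.4080

$186.41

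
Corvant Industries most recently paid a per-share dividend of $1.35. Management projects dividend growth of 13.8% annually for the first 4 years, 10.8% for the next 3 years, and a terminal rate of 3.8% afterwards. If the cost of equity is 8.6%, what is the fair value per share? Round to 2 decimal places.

Three-stage DDM. Project D₁…D_7; terminal Gordon value at t=7 with g = 0.038; discount at r = 0.086.
D_1 = 1.5363
D_2 = 1.7483
D_3 = 1.9896
D_4 = 2.2641
D_5 = 2.5087
D_6 = 2.7796
D_7 = 3.0798
TV_7 = 3.1968/(0.086−0.038) = 66.6006
P₀ = Σ Dₜ/(1+r)ᵗ + TV_7/(1+r)^7 = 48.5444

$48.54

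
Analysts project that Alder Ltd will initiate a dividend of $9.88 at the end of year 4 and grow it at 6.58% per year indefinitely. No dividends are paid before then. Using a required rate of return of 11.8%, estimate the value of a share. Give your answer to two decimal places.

Deferred-dividend DDM. At t=3 the remaining stream is a growing perpetuity with first payment D_4 = 9.88.
V_3 = D_4/(r−g) = 9.88/(0.118−0.0658) = 189.2720
P₀ = V_3/(1+r)^3 = 189.2720/(1+0.118)^3 = 135.4444

$135.44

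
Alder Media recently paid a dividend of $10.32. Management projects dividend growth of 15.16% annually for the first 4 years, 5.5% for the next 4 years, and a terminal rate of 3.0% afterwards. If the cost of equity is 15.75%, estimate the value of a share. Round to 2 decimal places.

$129.38

Three-stage DDM. Project D₁…D_8; terminal Gordon value at t=8 with g = 0.03; discount at r = 0.1575.
D_1 = 11.8845
D_2 = 13.6862
D_3 = 15.7610
D_4 = 18.1504
D_5 = 19.1487
D_6 = 20.2019
D_7 = 21.3130
D_8 = 22.4852
TV_8 = 23.1597/(0.1575−0.03) = 181.6449
P₀ = Σ Dₜ/(1+r)ᵗ + TV_8/(1+r)^8 = 129.3770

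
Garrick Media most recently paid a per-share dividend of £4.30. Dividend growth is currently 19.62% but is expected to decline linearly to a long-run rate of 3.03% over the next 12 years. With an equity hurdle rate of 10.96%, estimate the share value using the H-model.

H-model: P₀ = D₀[(1+g_L) + H(g_S−g_L)]/(r−g_L), with H = 12/2 = 6.
P₀ = 4.30 × [(1+0.0303) + 6×(0.1962−0.0303)] / (0.1096−0.0303)
   = 4.30 × 2.0257 / 0.0793 = 109.8425

£109.84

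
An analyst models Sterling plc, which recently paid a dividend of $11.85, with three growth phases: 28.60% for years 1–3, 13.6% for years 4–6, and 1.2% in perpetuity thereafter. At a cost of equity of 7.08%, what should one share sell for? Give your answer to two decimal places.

Three-stage DDM. Project D₁…D_6; terminal Gordon value at t=6 with g = 0.012; discount at r = 0.0708.
D_1 = 15.2391
D_2 = 19.5975
D_3 = 25.2024
D_4 = 28.6299
D_5 = 32.5235
D_6 = 36.9468
TV_6 = 37.3901/(0.0708−0.012) = 635.8863
P₀ = Σ Dₜ/(1+r)ᵗ + TV_6/(1+r)^6 = 543.0595

$543.06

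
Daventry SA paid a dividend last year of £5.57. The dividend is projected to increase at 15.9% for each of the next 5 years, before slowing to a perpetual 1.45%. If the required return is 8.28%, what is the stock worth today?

£150.55

Two-stage DDM. Project D₁…D_5 at 0.159, terminal growth 0.0145, discount at r = 0.0828.
D_1 = 6.4556
D_2 = 7.4821
D_3 = 8.6717
D_4 = 10.0505
D_5 = 11.6486
Terminal value at t=5: TV = D_6/(r−g) = 11.8175/(0.0828−0.0145) = 173.0230
P₀ = 6.4556/(1+0.0828)^1 + 7.4821/(1+0.0828)^2 + 8.6717/(1+0.0828)^3 + 10.0505/(1+0.0828)^4 + 11.6486/(1+0.0828)^5 + 173.0230/(1+0.0828)^5 = 150.5532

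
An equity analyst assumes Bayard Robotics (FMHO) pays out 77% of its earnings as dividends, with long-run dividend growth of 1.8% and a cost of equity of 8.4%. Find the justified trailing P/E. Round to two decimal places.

Justified trailing P/E = b(1+g)/(r−g) = 0.77×(1+0.018)/(0.084−0.018) = 11.8767

11.88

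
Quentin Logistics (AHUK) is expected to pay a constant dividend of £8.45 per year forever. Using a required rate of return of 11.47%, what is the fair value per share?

Zero-growth DDM (perpetuity): P₀ = D/r = 8.45 / 0.1147 = 73.6704

£73.67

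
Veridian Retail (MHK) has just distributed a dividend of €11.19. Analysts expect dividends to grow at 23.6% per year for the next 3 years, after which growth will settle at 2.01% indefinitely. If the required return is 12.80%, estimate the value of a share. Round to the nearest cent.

€179.60

Two-stage DDM. Project D₁…D_3 at 0.236, terminal growth 0.0201, discount at r = 0.128.
D_1 = 13.8308
D_2 = 17.0949
D_3 = 21.1293
Terminal value at t=3: TV = D_4/(r−g) = 21.5540/(0.128−0.0201) = 199.7592
P₀ = 13.8308/(1+0.128)^1 + 17.0949/(1+0.128)^2 + 21.1293/(1+0.128)^3 + 199.7592/(1+0.128)^3 = 179.5993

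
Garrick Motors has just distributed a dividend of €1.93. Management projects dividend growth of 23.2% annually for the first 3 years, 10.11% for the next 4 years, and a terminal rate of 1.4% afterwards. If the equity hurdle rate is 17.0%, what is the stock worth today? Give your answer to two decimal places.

€25.68

Three-stage DDM. Project D₁…D_7; terminal Gordon value at t=7 with g = 0.014; discount at r = 0.17.
D_1 = 2.3778
D_2 = 2.9294
D_3 = 3.6090
D_4 = 3.9739
D_5 = 4.3757
D_6 = 4.8180
D_7 = 5.3051
TV_7 = 5.3794/(0.17−0.014) = 34.4834
P₀ = Σ Dₜ/(1+r)ᵗ + TV_7/(1+r)^7 = 25.6777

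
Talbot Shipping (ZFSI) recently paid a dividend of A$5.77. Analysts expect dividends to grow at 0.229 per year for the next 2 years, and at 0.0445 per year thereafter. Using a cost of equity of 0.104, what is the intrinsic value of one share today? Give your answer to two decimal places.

Two-stage DDM. Project D₁…D_2 at 0.229, terminal growth 0.0445, discount at r = 0.104.
D_1 = 7.0913
D_2 = 8.7152
Terminal value at t=2: TV = D_3/(r−g) = 9.1031/(0.104−0.0445) = 152.9928
P₀ = 7.0913/(1+0.104)^1 + 8.7152/(1+0.104)^2 + 152.9928/(1+0.104)^2 = 139.0997

A$139.10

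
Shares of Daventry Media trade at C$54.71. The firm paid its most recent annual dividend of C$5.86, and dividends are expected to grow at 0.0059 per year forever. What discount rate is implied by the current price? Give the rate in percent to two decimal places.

Rearranging the constant-growth DDM: r = D₁/P₀ + g.
D₁ = 5.86 × (1 + 0.0059) = 5.8946.
r = 5.8946 / 54.71 + 0.0059 = 0.10774 + 0.0059 = 0.11364

11.36%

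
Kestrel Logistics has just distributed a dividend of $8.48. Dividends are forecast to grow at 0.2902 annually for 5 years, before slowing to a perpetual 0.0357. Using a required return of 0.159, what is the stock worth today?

$180.93

Two-stage DDM. Project D₁…D_5 at 0.2902, terminal growth 0.0357, discount at r = 0.159.
D_1 = 10.9409
D_2 = 14.1159
D_3 = 18.2124
D_4 = 23.4976
D_5 = 30.3166
Terminal value at t=5: TV = D_6/(r−g) = 31.3989/(0.159−0.0357) = 254.6548
P₀ = 10.9409/(1+0.159)^1 + 14.1159/(1+0.159)^2 + 18.2124/(1+0.159)^3 + 23.4976/(1+0.159)^4 + 30.3166/(1+0.159)^5 + 254.6548/(1+0.159)^5 = 180.9340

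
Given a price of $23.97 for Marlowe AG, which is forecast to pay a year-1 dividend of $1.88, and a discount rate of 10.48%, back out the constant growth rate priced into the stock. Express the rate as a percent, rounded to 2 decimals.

2.64%

From P₀ = D₁/(r − g), the implied growth is g = r − D₁/P₀.
g = 0.1048 − 1.88/23.97 = 0.1048 − 0.07843 = 0.02637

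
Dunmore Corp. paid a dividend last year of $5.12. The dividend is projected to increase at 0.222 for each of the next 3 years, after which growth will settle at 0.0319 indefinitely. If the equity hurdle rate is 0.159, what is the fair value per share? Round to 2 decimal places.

$65.81

Two-stage DDM. Project D₁…D_3 at 0.222, terminal growth 0.0319, discount at r = 0.159.
D_1 = 6.2566
D_2 = 7.6456
D_3 = 9.3429
Terminal value at t=3: TV = D_4/(r−g) = 9.6410/(0.159−0.0319) = 75.8535
P₀ = 6.2566/(1+0.159)^1 + 7.6456/(1+0.159)^2 + 9.3429/(1+0.159)^3 + 75.8535/(1+0.159)^3 = 65.8132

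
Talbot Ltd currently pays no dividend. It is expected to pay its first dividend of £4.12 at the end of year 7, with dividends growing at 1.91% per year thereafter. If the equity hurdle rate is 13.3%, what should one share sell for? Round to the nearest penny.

£17.10

Deferred-dividend DDM. At t=6 the remaining stream is a growing perpetuity with first payment D_7 = 4.12.
V_6 = D_7/(r−g) = 4.12/(0.133−0.0191) = 36.1721
P₀ = V_6/(1+r)^6 = 36.1721/(1+0.133)^6 = 17.0999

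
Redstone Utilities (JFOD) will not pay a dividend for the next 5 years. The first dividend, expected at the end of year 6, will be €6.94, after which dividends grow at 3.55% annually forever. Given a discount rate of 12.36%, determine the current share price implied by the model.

€43.99

Deferred-dividend DDM. At t=5 the remaining stream is a growing perpetuity with first payment D_6 = 6.94.
V_5 = D_6/(r−g) = 6.94/(0.1236−0.0355) = 78.7741
P₀ = V_5/(1+r)^5 = 78.7741/(1+0.1236)^5 = 43.9871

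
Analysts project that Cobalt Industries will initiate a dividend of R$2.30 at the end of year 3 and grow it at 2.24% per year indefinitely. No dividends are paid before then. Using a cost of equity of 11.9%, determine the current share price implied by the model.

R$19.01

Deferred-dividend DDM. At t=2 the remaining stream is a growing perpetuity with first payment D_3 = 2.30.
V_2 = D_3/(r−g) = 2.30/(0.119−0.0224) = 23.8095
P₀ = V_2/(1+r)^2 = 23.8095/(1+0.119)^2 = 19.0147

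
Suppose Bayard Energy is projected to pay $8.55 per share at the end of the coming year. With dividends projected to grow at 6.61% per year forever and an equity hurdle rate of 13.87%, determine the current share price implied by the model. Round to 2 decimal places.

$117.77

Gordon growth model: P₀ = D₁/(r − g), with D₁ = 8.55 given directly.
P₀ = 8.5500 / (0.1387 − 0.0661) = 8.5500 / 0.0726 = 117.7686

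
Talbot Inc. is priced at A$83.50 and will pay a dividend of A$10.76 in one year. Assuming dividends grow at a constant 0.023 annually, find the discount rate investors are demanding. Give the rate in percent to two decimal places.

Rearranging the constant-growth DDM: r = D₁/P₀ + g.
r = 10.7600 / 83.50 + 0.023 = 0.12886 + 0.023 = 0.15186

15.19%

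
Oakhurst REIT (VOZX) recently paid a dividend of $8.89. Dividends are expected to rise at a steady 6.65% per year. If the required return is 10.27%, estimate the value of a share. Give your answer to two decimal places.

$261.91

Gordon growth model: P₀ = D₁/(r − g). D₁ = 8.89 × (1 + 0.0665) = 9.4812.
P₀ = 9.4812 / (0.1027 − 0.0665) = 9.4812 / 0.0362 = 261.9112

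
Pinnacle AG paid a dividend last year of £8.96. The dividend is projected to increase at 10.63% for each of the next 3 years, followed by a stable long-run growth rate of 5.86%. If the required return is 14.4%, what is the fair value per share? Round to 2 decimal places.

Two-stage DDM. Project D₁…D_3 at 0.1063, terminal growth 0.0586, discount at r = 0.144.
D_1 = 9.9124
D_2 = 10.9661
D_3 = 12.1318
Terminal value at t=3: TV = D_4/(r−g) = 12.8428/(0.144−0.0586) = 150.3837
P₀ = 9.9124/(1+0.144)^1 + 10.9661/(1+0.144)^2 + 12.1318/(1+0.144)^3 + 150.3837/(1+0.144)^3 = 125.5907

£125.59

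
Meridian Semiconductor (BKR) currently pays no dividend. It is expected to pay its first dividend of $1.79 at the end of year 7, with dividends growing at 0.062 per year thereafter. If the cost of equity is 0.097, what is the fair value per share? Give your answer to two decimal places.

$29.35

Deferred-dividend DDM. At t=6 the remaining stream is a growing perpetuity with first payment D_7 = 1.79.
V_6 = D_7/(r−g) = 1.79/(0.097−0.062) = 51.1429
P₀ = V_6/(1+r)^6 = 51.1429/(1+0.097)^6 = 29.3458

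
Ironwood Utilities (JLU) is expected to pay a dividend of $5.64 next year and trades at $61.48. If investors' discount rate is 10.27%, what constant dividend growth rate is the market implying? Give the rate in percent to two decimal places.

1.10%

From P₀ = D₁/(r − g), the implied growth is g = r − D₁/P₀.
g = 0.1027 − 5.64/61.48 = 0.1027 − 0.09174 = 0.01096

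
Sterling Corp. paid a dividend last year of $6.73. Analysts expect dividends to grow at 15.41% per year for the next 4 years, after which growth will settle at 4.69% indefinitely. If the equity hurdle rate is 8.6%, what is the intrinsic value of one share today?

$261.24

Two-stage DDM. Project D₁…D_4 at 0.1541, terminal growth 0.0469, discount at r = 0.086.
D_1 = 7.7671
D_2 = 8.9640
D_3 = 10.3454
D_4 = 11.9396
Terminal value at t=4: TV = D_5/(r−g) = 12.4995/(0.086−0.0469) = 319.6813
P₀ = 7.7671/(1+0.086)^1 + 8.9640/(1+0.086)^2 + 10.3454/(1+0.086)^3 + 11.9396/(1+0.086)^4 + 319.6813/(1+0.086)^4 = 261.2386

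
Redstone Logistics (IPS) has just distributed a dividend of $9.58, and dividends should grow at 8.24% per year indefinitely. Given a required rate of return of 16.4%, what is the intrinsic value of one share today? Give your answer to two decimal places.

$127.08

Gordon growth model: P₀ = D₁/(r − g). D₁ = 9.58 × (1 + 0.0824) = 10.3694.
P₀ = 10.3694 / (0.164 − 0.0824) = 10.3694 / 0.0816 = 127.0759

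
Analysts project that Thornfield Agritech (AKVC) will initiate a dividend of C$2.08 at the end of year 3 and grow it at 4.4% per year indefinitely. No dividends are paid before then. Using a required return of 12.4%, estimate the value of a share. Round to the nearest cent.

C$20.58

Deferred-dividend DDM. At t=2 the remaining stream is a growing perpetuity with first payment D_3 = 2.08.
V_2 = D_3/(r−g) = 2.08/(0.124−0.044) = 26.0000
P₀ = V_2/(1+r)^2 = 26.0000/(1+0.124)^2 = 20.5798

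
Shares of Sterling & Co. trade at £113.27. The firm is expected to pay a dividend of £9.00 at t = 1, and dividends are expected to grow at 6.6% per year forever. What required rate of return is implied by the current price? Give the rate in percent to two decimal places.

14.55%

Rearranging the constant-growth DDM: r = D₁/P₀ + g.
r = 9.0000 / 113.27 + 0.066 = 0.07946 + 0.066 = 0.14546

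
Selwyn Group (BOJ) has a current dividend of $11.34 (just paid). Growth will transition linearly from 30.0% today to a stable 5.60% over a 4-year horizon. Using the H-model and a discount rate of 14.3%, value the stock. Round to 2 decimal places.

$201.25

H-model: P₀ = D₀[(1+g_L) + H(g_S−g_L)]/(r−g_L), with H = 4/2 = 2.
P₀ = 11.34 × [(1+0.056) + 2×(0.3−0.056)] / (0.143−0.056)
   = 11.34 × 1.5440 / 0.087 = 201.2524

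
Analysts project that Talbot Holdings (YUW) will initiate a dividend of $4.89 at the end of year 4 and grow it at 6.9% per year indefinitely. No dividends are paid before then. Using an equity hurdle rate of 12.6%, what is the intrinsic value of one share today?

Deferred-dividend DDM. At t=3 the remaining stream is a growing perpetuity with first payment D_4 = 4.89.
V_3 = D_4/(r−g) = 4.89/(0.126−0.069) = 85.7895
P₀ = V_3/(1+r)^3 = 85.7895/(1+0.126)^3 = 60.0923

$60.09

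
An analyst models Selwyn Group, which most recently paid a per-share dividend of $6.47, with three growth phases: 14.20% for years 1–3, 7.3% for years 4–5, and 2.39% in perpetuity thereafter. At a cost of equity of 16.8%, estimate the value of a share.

$65.48

Three-stage DDM. Project D₁…D_5; terminal Gordon value at t=5 with g = 0.0239; discount at r = 0.168.
D_1 = 7.3887
D_2 = 8.4379
D_3 = 9.6361
D_4 = 10.3396
D_5 = 11.0944
TV_5 = 11.3595/(0.168−0.0239) = 78.8307
P₀ = Σ Dₜ/(1+r)ᵗ + TV_5/(1+r)^5 = 65.4824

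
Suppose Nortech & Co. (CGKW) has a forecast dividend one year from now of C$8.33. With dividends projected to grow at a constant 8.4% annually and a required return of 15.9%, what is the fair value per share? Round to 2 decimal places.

C$111.07

Gordon growth model: P₀ = D₁/(r − g), with D₁ = 8.33 given directly.
P₀ = 8.3300 / (0.159 − 0.084) = 8.3300 / 0.075 = 111.0667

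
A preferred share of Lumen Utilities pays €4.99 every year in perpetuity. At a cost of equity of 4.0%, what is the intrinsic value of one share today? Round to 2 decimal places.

Zero-growth DDM (perpetuity): P₀ = D/r = 4.99 / 0.04 = 124.7500

€124.75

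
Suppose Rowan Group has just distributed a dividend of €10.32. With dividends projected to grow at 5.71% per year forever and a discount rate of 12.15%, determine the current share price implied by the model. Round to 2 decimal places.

€169.40

Gordon growth model: P₀ = D₁/(r − g). D₁ = 10.32 × (1 + 0.0571) = 10.9093.
P₀ = 10.9093 / (0.1215 − 0.0571) = 10.9093 / 0.0644 = 169.3986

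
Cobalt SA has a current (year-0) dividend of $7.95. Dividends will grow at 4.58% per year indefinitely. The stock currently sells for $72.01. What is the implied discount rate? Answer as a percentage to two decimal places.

16.13%

Rearranging the constant-growth DDM: r = D₁/P₀ + g.
D₁ = 7.95 × (1 + 0.0458) = 8.3141.
r = 8.3141 / 72.01 + 0.0458 = 0.11546 + 0.0458 = 0.16126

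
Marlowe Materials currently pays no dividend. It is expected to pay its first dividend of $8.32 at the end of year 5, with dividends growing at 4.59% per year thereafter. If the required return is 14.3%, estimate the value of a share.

Deferred-dividend DDM. At t=4 the remaining stream is a growing perpetuity with first payment D_5 = 8.32.
V_4 = D_5/(r−g) = 8.32/(0.143−0.0459) = 85.6849
P₀ = V_4/(1+r)^4 = 85.6849/(1+0.143)^4 = 50.2018

$50.20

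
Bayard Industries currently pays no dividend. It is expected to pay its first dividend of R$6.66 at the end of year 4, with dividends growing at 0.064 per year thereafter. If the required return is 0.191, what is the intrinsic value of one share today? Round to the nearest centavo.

R$31.04

Deferred-dividend DDM. At t=3 the remaining stream is a growing perpetuity with first payment D_4 = 6.66.
V_3 = D_4/(r−g) = 6.66/(0.191−0.064) = 52.4409
P₀ = V_3/(1+r)^3 = 52.4409/(1+0.191)^3 = 31.0410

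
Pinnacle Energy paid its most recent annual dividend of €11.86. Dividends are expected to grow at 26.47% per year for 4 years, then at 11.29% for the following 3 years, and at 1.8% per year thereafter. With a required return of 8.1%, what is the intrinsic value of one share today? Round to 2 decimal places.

€533.76

Three-stage DDM. Project D₁…D_7; terminal Gordon value at t=7 with g = 0.018; discount at r = 0.081.
D_1 = 14.9993
D_2 = 18.9697
D_3 = 23.9909
D_4 = 30.3413
D_5 = 33.7669
D_6 = 37.5792
D_7 = 41.8218
TV_7 = 42.5746/(0.081−0.018) = 675.7879
P₀ = Σ Dₜ/(1+r)ᵗ + TV_7/(1+r)^7 = 533.7598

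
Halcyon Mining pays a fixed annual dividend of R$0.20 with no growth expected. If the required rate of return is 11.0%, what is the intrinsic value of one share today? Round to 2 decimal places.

Zero-growth DDM (perpetuity): P₀ = D/r = 0.20 / 0.11 = 1.8182

R$1.82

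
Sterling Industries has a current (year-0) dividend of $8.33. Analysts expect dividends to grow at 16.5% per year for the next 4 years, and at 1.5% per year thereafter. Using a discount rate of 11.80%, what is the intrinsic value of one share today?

$133.76

Two-stage DDM. Project D₁…D_4 at 0.165, terminal growth 0.015, discount at r = 0.118.
D_1 = 9.7044
D_2 = 11.3057
D_3 = 13.1711
D_4 = 15.3444
Terminal value at t=4: TV = D_5/(r−g) = 15.5745/(0.118−0.015) = 151.2090
P₀ = 9.7044/(1+0.118)^1 + 11.3057/(1+0.118)^2 + 13.1711/(1+0.118)^3 + 15.3444/(1+0.118)^4 + 151.2090/(1+0.118)^4 = 133.7577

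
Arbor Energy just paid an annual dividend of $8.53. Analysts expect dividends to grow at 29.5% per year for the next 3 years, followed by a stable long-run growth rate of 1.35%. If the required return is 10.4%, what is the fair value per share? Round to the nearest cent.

Two-stage DDM. Project D₁…D_3 at 0.295, terminal growth 0.0135, discount at r = 0.104.
D_1 = 11.0463
D_2 = 14.3050
D_3 = 18.5250
Terminal value at t=3: TV = D_4/(r−g) = 18.7751/(0.104−0.0135) = 207.4596
P₀ = 11.0463/(1+0.104)^1 + 14.3050/(1+0.104)^2 + 18.5250/(1+0.104)^3 + 207.4596/(1+0.104)^3 = 189.6893

$189.69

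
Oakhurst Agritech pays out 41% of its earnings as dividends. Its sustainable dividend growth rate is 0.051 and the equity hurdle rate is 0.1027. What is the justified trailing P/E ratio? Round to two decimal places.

Justified trailing P/E = b(1+g)/(r−g) = 0.41×(1+0.051)/(0.1027−0.051) = 8.3348

8.33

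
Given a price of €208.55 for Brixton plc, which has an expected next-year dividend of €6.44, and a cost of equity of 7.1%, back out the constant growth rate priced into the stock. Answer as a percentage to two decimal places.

From P₀ = D₁/(r − g), the implied growth is g = r − D₁/P₀.
g = 0.071 − 6.44/208.55 = 0.071 − 0.03088 = 0.04012

4.01%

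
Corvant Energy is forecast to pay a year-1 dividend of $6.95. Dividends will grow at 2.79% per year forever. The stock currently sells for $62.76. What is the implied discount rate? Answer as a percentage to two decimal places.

13.86%

Rearranging the constant-growth DDM: r = D₁/P₀ + g.
r = 6.9500 / 62.76 + 0.0279 = 0.11074 + 0.0279 = 0.13864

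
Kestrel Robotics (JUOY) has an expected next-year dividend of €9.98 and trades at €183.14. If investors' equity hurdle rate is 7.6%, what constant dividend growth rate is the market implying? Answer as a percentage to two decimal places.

From P₀ = D₁/(r − g), the implied growth is g = r − D₁/P₀.
g = 0.076 − 9.98/183.14 = 0.076 − 0.05449 = 0.02151

2.15%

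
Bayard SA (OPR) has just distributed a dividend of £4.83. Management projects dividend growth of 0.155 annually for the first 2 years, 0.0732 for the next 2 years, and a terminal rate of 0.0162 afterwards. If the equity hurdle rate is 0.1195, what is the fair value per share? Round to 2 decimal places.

£66.26

Three-stage DDM. Project D₁…D_4; terminal Gordon value at t=4 with g = 0.0162; discount at r = 0.1195.
D_1 = 5.5787
D_2 = 6.4433
D_3 = 6.9150
D_4 = 7.4212
TV_4 = 7.5414/(0.1195−0.0162) = 73.0048
P₀ = Σ Dₜ/(1+r)ᵗ + TV_4/(1+r)^4 = 66.2564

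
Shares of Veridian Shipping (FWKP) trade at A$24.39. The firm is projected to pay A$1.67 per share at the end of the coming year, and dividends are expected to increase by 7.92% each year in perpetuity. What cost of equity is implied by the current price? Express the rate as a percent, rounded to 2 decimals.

Rearranging the constant-growth DDM: r = D₁/P₀ + g.
r = 1.6700 / 24.39 + 0.0792 = 0.06847 + 0.0792 = 0.14767

14.77%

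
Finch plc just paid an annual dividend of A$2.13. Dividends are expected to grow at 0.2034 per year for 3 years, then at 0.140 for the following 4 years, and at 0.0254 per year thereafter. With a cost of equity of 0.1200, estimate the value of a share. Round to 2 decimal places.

A$49.18

Three-stage DDM. Project D₁…D_7; terminal Gordon value at t=7 with g = 0.0254; discount at r = 0.12.
D_1 = 2.5632
D_2 = 3.0846
D_3 = 3.7120
D_4 = 4.2317
D_5 = 4.8241
D_6 = 5.4995
D_7 = 6.2694
TV_7 = 6.4287/(0.12−0.0254) = 67.9565
P₀ = Σ Dₜ/(1+r)ᵗ + TV_7/(1+r)^7 = 49.1787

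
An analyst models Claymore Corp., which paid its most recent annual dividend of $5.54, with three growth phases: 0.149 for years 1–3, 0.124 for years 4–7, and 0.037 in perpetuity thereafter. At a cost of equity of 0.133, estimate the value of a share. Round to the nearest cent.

Three-stage DDM. Project D₁…D_7; terminal Gordon value at t=7 with g = 0.037; discount at r = 0.133.
D_1 = 6.3655
D_2 = 7.3139
D_3 = 8.4037
D_4 = 9.4457
D_5 = 10.6170
D_6 = 11.9335
D_7 = 13.4133
TV_7 = 13.9096/(0.133−0.037) = 144.8914
P₀ = Σ Dₜ/(1+r)ᵗ + TV_7/(1+r)^7 = 100.2058

$100.21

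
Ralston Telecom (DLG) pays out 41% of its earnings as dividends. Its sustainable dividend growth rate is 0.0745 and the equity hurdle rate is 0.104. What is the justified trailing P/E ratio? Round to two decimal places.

14.93

Justified trailing P/E = b(1+g)/(r−g) = 0.41×(1+0.0745)/(0.104−0.0745) = 14.9337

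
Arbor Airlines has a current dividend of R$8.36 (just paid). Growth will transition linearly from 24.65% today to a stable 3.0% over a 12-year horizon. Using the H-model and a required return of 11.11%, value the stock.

H-model: P₀ = D₀[(1+g_L) + H(g_S−g_L)]/(r−g_L), with H = 12/2 = 6.
P₀ = 8.36 × [(1+0.03) + 6×(0.2465−0.03)] / (0.1111−0.03)
   = 8.36 × 2.3290 / 0.0811 = 240.0794

R$240.08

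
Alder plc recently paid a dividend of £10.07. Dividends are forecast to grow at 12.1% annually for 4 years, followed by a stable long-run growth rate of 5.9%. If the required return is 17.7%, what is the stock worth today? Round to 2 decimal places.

£110.07

Two-stage DDM. Project D₁…D_4 at 0.121, terminal growth 0.059, discount at r = 0.177.
D_1 = 11.2885
D_2 = 12.6544
D_3 = 14.1856
D_4 = 15.9020
Terminal value at t=4: TV = D_5/(r−g) = 16.8402/(0.177−0.059) = 142.7138
P₀ = 11.2885/(1+0.177)^1 + 12.6544/(1+0.177)^2 + 14.1856/(1+0.177)^3 + 15.9020/(1+0.177)^4 + 142.7138/(1+0.177)^4 = 110.0750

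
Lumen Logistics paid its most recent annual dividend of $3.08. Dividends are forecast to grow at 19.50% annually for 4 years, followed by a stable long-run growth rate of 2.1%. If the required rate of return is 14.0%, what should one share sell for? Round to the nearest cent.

Two-stage DDM. Project D₁…D_4 at 0.195, terminal growth 0.021, discount at r = 0.14.
D_1 = 3.6806
D_2 = 4.3983
D_3 = 5.2560
D_4 = 6.2809
Terminal value at t=4: TV = D_5/(r−g) = 6.4128/(0.14−0.021) = 53.8891
P₀ = 3.6806/(1+0.14)^1 + 4.3983/(1+0.14)^2 + 5.2560/(1+0.14)^3 + 6.2809/(1+0.14)^4 + 53.8891/(1+0.14)^4 = 45.7861

$45.79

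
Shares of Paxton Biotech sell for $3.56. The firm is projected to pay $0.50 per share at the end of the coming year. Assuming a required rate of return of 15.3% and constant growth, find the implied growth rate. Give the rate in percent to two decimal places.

1.26%

From P₀ = D₁/(r − g), the implied growth is g = r − D₁/P₀.
g = 0.153 − 0.50/3.56 = 0.153 − 0.14045 = 0.01255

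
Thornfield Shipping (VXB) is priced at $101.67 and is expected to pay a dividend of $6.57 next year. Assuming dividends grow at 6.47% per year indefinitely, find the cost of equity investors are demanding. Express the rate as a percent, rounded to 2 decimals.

Rearranging the constant-growth DDM: r = D₁/P₀ + g.
r = 6.5700 / 101.67 + 0.0647 = 0.06462 + 0.0647 = 0.12932

12.93%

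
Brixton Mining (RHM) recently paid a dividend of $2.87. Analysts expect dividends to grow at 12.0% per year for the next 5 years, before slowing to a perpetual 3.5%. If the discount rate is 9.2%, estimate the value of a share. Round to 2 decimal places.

Two-stage DDM. Project D₁…D_5 at 0.12, terminal growth 0.035, discount at r = 0.092.
D_1 = 3.2144
D_2 = 3.6001
D_3 = 4.0321
D_4 = 4.5160
D_5 = 5.0579
Terminal value at t=5: TV = D_6/(r−g) = 5.2349/(0.092−0.035) = 91.8412
P₀ = 3.2144/(1+0.092)^1 + 3.6001/(1+0.092)^2 + 4.0321/(1+0.092)^3 + 4.5160/(1+0.092)^4 + 5.0579/(1+0.092)^5 + 91.8412/(1+0.092)^5 = 74.6382

$74.64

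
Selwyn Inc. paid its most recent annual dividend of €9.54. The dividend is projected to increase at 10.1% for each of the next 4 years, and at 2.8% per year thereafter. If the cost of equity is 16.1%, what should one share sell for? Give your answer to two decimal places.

Two-stage DDM. Project D₁…D_4 at 0.101, terminal growth 0.028, discount at r = 0.161.
D_1 = 10.5035
D_2 = 11.5644
D_3 = 12.7324
D_4 = 14.0184
Terminal value at t=4: TV = D_5/(r−g) = 14.4109/(0.161−0.028) = 108.3525
P₀ = 10.5035/(1+0.161)^1 + 11.5644/(1+0.161)^2 + 12.7324/(1+0.161)^3 + 14.0184/(1+0.161)^4 + 108.3525/(1+0.161)^4 = 93.1143

€93.11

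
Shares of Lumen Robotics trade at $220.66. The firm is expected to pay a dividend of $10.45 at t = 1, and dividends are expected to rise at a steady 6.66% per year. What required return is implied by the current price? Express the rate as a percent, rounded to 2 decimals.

11.40%

Rearranging the constant-growth DDM: r = D₁/P₀ + g.
r = 10.4500 / 220.66 + 0.0666 = 0.04736 + 0.0666 = 0.11396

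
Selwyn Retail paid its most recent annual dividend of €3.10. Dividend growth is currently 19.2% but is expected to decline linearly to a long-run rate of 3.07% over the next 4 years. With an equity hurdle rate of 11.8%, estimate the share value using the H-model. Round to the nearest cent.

H-model: P₀ = D₀[(1+g_L) + H(g_S−g_L)]/(r−g_L), with H = 4/2 = 2.
P₀ = 3.10 × [(1+0.0307) + 2×(0.192−0.0307)] / (0.118−0.0307)
   = 3.10 × 1.3533 / 0.0873 = 48.0553

€48.06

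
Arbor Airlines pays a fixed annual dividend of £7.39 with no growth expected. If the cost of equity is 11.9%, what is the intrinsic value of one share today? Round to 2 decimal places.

Zero-growth DDM (perpetuity): P₀ = D/r = 7.39 / 0.119 = 62.1008

£62.10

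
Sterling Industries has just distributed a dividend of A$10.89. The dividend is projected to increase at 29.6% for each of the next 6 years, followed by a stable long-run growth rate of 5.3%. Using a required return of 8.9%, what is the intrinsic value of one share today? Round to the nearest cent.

Two-stage DDM. Project D₁…D_6 at 0.296, terminal growth 0.053, discount at r = 0.089.
D_1 = 14.1134
D_2 = 18.2910
D_3 = 23.7052
D_4 = 30.7219
D_5 = 39.8156
D_6 = 51.6010
Terminal value at t=6: TV = D_7/(r−g) = 54.3358/(0.089−0.053) = 1509.3285
P₀ = 14.1134/(1+0.089)^1 + 18.2910/(1+0.089)^2 + 23.7052/(1+0.089)^3 + 30.7219/(1+0.089)^4 + 39.8156/(1+0.089)^5 + 51.6010/(1+0.089)^6 + 1509.3285/(1+0.089)^6 = 1030.4503

A$1,030.45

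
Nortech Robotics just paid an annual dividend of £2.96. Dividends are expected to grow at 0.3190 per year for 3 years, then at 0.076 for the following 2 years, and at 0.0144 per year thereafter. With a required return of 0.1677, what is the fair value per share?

Three-stage DDM. Project D₁…D_5; terminal Gordon value at t=5 with g = 0.0144; discount at r = 0.1677.
D_1 = 3.9042
D_2 = 5.1497
D_3 = 6.7924
D_4 = 7.3087
D_5 = 7.8641
TV_5 = 7.9774/(0.1677−0.0144) = 52.0377
P₀ = Σ Dₜ/(1+r)ᵗ + TV_5/(1+r)^5 = 42.9095

£42.91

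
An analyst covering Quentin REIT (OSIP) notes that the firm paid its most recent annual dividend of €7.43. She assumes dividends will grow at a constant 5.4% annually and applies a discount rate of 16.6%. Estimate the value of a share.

Gordon growth model: P₀ = D₁/(r − g). D₁ = 7.43 × (1 + 0.054) = 7.8312.
P₀ = 7.8312 / (0.166 − 0.054) = 7.8312 / 0.112 = 69.9216

€69.92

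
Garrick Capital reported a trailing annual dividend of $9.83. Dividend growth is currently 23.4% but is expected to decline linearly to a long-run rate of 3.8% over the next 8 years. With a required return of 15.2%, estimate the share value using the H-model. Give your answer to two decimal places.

$157.11

H-model: P₀ = D₀[(1+g_L) + H(g_S−g_L)]/(r−g_L), with H = 8/2 = 4.
P₀ = 9.83 × [(1+0.038) + 4×(0.234−0.038)] / (0.152−0.038)
   = 9.83 × 1.8220 / 0.114 = 157.1075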